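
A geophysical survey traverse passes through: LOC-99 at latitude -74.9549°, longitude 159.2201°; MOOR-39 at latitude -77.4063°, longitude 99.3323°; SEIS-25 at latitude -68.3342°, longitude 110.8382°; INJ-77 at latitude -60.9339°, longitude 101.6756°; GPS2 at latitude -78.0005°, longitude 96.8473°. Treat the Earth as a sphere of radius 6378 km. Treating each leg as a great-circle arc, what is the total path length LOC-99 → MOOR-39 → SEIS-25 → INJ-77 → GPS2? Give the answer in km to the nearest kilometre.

LOC-99→MOOR-39: c = 0.241911 rad, d = 1542.91 km
MOOR-39→SEIS-25: c = 0.168287 rad, d = 1073.34 km
SEIS-25→INJ-77: c = 0.145856 rad, d = 930.27 km
INJ-77→GPS2: c = 0.299087 rad, d = 1907.58 km
Total = 1542.91 + 1073.34 + 930.27 + 1907.58 = 5454.09 km

5454 km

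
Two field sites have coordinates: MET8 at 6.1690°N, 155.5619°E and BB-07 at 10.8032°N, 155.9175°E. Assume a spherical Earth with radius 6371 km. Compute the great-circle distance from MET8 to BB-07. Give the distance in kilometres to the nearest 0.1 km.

Δφ = 4.6342°,  Δλ = 0.3556°
a = sin²(Δφ/2) + cos φ₁ cos φ₂ sin²(Δλ/2) = 0.001644
c = 2·arcsin(√a) = 0.081115 rad = 4.6475°
d = R·c = 6371 × 0.081115 = 516.8 km

516.8 km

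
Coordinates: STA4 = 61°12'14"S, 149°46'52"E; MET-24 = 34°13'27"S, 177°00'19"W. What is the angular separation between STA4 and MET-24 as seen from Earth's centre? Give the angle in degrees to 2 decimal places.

34.30°

STA4: φ = -61.20389°, λ = +149.78111°
MET-24: φ = -34.22417°, λ = -177.00528°
Δφ = 26.9797°,  Δλ = 33.2136°
a = sin²(Δφ/2) + cos φ₁ cos φ₂ sin²(Δλ/2) = 0.086950
c = 2·arcsin(√a) = 0.598643 rad = 34.2997°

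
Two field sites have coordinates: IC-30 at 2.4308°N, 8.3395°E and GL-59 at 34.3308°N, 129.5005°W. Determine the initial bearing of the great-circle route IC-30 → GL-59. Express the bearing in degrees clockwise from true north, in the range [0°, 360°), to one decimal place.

316.8°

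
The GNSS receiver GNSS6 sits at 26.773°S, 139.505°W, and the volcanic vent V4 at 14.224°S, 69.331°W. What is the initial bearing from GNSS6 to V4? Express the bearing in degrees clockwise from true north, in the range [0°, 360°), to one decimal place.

Δλ = 70.1740°
y = sin Δλ · cos φ₂ = 0.911887
x = cos φ₁ sin φ₂ − sin φ₁ cos φ₂ cos Δλ = -0.071277
θ = atan2(y, x) = 94.4694° → 94.4694° (mod 360°)

94.5°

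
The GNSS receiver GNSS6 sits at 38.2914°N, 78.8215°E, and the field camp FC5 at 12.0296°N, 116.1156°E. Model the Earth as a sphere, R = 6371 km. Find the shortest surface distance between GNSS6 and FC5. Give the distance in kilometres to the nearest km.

4702 km

Δφ = -26.2618°,  Δλ = 37.2941°
a = sin²(Δφ/2) + cos φ₁ cos φ₂ sin²(Δλ/2) = 0.130086
c = 2·arcsin(√a) = 0.737982 rad = 42.2832°
d = R·c = 6371 × 0.737982 = 4701.7 km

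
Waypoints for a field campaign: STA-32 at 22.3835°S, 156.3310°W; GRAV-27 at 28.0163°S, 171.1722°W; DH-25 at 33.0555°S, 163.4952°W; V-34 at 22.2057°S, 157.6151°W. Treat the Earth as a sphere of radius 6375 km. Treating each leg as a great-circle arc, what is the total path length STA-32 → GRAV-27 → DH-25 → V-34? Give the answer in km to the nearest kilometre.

STA-32→GRAV-27: c = 0.253904 rad, d = 1618.64 km
GRAV-27→DH-25: c = 0.145021 rad, d = 924.51 km
DH-25→V-34: c = 0.209951 rad, d = 1338.44 km
Total = 1618.64 + 924.51 + 1338.44 = 3881.59 km

3882 km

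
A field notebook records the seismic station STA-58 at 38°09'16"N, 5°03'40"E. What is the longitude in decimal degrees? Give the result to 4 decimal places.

5.0611°E

5° + 3′/60 + 40″/3600 = 5 + 0.05000 + 0.01111 = 5.0611°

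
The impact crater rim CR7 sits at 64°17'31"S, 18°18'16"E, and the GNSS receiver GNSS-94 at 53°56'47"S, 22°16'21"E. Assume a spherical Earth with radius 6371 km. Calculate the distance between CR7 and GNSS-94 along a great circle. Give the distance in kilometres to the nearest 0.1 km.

CR7: φ = -64.29194°, λ = +18.30444°
GNSS-94: φ = -53.94639°, λ = +22.27250°
Δφ = 10.3456°,  Δλ = 3.9681°
a = sin²(Δφ/2) + cos φ₁ cos φ₂ sin²(Δλ/2) = 0.008435
c = 2·arcsin(√a) = 0.183941 rad = 10.5390°
d = R·c = 6371 × 0.183941 = 1171.9 km

1171.9 km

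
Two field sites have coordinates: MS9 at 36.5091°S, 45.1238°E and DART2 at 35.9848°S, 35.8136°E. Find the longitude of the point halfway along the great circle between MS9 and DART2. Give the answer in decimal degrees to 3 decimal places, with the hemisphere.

40.453°E

Bx = cos φ₂ cos Δλ = 0.798514,  By = cos φ₂ sin Δλ = -0.130908
φₘ = atan2(sin φ₁ + sin φ₂, √((cos φ₁ + Bx)² + By²)) = -36.33727°
λₘ = λ₁ + atan2(By, cos φ₁ + Bx) = 40.45305°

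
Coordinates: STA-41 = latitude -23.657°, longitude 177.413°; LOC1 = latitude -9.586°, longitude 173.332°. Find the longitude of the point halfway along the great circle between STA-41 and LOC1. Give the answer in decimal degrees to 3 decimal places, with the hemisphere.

175.297°E

Bx = cos φ₂ cos Δλ = 0.983537,  By = cos φ₂ sin Δλ = -0.070173
φₘ = atan2(sin φ₁ + sin φ₂, √((cos φ₁ + Bx)² + By²)) = -16.63145°
λₘ = λ₁ + atan2(By, cos φ₁ + Bx) = 175.29729°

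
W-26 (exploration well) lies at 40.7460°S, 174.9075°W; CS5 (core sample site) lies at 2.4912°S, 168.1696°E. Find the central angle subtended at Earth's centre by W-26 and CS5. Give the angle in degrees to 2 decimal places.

Δφ = 38.2548°,  Δλ = -16.9229°
a = sin²(Δφ/2) + cos φ₁ cos φ₂ sin²(Δλ/2) = 0.123755
c = 2·arcsin(√a) = 0.718962 rad = 41.1935°

41.19°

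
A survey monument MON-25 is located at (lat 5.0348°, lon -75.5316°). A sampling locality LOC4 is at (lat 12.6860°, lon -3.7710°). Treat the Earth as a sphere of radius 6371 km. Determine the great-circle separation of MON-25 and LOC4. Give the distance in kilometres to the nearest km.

7909 km

Δφ = 7.6512°,  Δλ = 71.7606°
a = sin²(Δφ/2) + cos φ₁ cos φ₂ sin²(Δλ/2) = 0.338279
c = 2·arcsin(√a) = 1.241431 rad = 71.1288°
d = R·c = 6371 × 1.241431 = 7909.2 km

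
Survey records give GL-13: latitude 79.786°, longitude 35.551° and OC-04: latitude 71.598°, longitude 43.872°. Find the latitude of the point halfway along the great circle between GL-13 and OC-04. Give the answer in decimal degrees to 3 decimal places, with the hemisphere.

Bx = cos φ₂ cos Δλ = 0.312359,  By = cos φ₂ sin Δλ = 0.045685
φₘ = atan2(sin φ₁ + sin φ₂, √((cos φ₁ + Bx)² + By²)) = 75.72531°
λₘ = λ₁ + atan2(By, cos φ₁ + Bx) = 40.88099°

75.725°N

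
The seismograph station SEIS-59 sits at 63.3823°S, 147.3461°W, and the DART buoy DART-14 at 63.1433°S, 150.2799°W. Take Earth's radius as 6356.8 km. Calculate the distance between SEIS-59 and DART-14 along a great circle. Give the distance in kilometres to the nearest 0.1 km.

Δφ = 0.2390°,  Δλ = -2.9338°
a = sin²(Δφ/2) + cos φ₁ cos φ₂ sin²(Δλ/2) = 0.000137
c = 2·arcsin(√a) = 0.023409 rad = 1.3413°
d = R·c = 6356.8 × 0.023409 = 148.8 km

148.8 km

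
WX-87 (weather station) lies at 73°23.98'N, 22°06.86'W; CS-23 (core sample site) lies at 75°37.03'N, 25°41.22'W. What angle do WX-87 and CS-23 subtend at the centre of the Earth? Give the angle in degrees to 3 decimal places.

2.413°

WX-87: φ = +73.39967°, λ = -22.11433°
CS-23: φ = +75.61717°, λ = -25.68700°
Δφ = 2.2175°,  Δλ = -3.5727°
a = sin²(Δφ/2) + cos φ₁ cos φ₂ sin²(Δλ/2) = 0.000443
c = 2·arcsin(√a) = 0.042117 rad = 2.4131°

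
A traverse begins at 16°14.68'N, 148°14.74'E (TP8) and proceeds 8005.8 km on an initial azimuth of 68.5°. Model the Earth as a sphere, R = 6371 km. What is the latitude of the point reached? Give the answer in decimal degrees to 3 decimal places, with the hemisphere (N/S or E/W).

24.904°N

TP8: φ = +16.24467°, λ = +148.24567°
δ = d/R = 8005.8/6371 = 1.256600 rad
φ₂ = arcsin(sin φ₁ cos δ + cos φ₁ sin δ cos θ)
   = arcsin(0.27974·0.30905 + 0.96008·0.95105·0.36650) = 24.90389°
λ₂ = λ₁ + atan2(sin θ sin δ cos φ₁, cos δ − sin φ₁ sin φ₂) = -134.44162°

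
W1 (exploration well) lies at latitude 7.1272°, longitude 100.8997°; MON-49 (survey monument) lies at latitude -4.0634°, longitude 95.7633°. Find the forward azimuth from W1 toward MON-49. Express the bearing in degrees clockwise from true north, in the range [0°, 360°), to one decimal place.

Δλ = -5.1364°
y = sin Δλ · cos φ₂ = -0.089302
x = cos φ₁ sin φ₂ − sin φ₁ cos φ₂ cos Δλ = -0.193576
θ = atan2(y, x) = -155.2349° → 204.7651° (mod 360°)

204.8°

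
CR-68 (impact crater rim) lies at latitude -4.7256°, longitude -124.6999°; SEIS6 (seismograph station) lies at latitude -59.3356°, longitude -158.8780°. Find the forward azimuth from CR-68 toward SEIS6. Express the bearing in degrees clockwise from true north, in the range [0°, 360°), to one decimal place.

199.2°

Δλ = -34.1781°
y = sin Δλ · cos φ₂ = -0.286506
x = cos φ₁ sin φ₂ − sin φ₁ cos φ₂ cos Δλ = -0.822485
θ = atan2(y, x) = -160.7946° → 199.2054° (mod 360°)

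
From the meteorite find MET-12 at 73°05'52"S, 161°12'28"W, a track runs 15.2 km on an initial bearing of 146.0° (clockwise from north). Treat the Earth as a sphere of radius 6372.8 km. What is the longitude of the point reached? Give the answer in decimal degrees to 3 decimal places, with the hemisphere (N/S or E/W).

MET-12: φ = -73.09778°, λ = -161.20778°
δ = d/R = 15.2/6372.8 = 0.002385 rad
φ₂ = arcsin(sin φ₁ cos δ + cos φ₁ sin δ cos θ)
   = arcsin(-0.95680·1.00000 + 0.29074·0.00239·-0.82904) = -73.21090°
λ₂ = λ₁ + atan2(sin θ sin δ cos φ₁, cos δ − sin φ₁ sin φ₂) = -160.94322°

160.943°W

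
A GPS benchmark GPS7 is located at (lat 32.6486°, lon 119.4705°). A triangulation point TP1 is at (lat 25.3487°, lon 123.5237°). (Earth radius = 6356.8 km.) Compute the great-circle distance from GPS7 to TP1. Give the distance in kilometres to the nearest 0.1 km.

Δφ = -7.2999°,  Δλ = 4.0532°
a = sin²(Δφ/2) + cos φ₁ cos φ₂ sin²(Δλ/2) = 0.005004
c = 2·arcsin(√a) = 0.141600 rad = 8.1131°
d = R·c = 6356.8 × 0.141600 = 900.1 km

900.1 km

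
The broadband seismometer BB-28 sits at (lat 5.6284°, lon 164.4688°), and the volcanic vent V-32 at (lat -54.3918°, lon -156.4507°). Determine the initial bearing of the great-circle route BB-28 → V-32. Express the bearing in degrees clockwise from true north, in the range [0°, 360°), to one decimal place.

Δλ = 39.0805°
y = sin Δλ · cos φ₂ = 0.367050
x = cos φ₁ sin φ₂ − sin φ₁ cos φ₂ cos Δλ = -0.853425
θ = atan2(y, x) = 156.7279° → 156.7279° (mod 360°)

156.7°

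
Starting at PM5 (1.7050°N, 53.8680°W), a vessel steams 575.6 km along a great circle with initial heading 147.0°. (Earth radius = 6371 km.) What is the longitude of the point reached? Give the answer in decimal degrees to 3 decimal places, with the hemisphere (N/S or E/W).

51.048°W

δ = d/R = 575.6/6371 = 0.090347 rad
φ₂ = arcsin(sin φ₁ cos δ + cos φ₁ sin δ cos θ)
   = arcsin(0.02975·0.99592 + 0.99956·0.09022·-0.83867) = -2.63669°
λ₂ = λ₁ + atan2(sin θ sin δ cos φ₁, cos δ − sin φ₁ sin φ₂) = -51.04839°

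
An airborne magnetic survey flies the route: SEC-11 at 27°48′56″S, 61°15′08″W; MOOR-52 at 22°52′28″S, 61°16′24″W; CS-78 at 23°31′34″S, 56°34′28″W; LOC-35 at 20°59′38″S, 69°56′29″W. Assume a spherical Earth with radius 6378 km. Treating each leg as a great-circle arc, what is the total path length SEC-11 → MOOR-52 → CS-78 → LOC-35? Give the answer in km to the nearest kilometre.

2441 km

SEC-11: φ = -27.81556°, λ = -61.25222°
MOOR-52: φ = -22.87444°, λ = -61.27333°
CS-78: φ = -23.52611°, λ = -56.57444°
LOC-35: φ = -20.99389°, λ = -69.94139°
SEC-11→MOOR-52: c = 0.086239 rad, d = 550.03 km
MOOR-52→CS-78: c = 0.076229 rad, d = 486.19 km
CS-78→LOC-35: c = 0.220292 rad, d = 1405.02 km
Total = 550.03 + 486.19 + 1405.02 = 2441.24 km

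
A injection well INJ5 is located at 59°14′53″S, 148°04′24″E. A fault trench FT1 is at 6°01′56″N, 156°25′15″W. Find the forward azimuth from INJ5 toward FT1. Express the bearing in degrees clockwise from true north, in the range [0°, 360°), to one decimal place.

56.7°

INJ5: φ = -59.24806°, λ = +148.07333°
FT1: φ = +6.03222°, λ = -156.42083°
Δλ = 55.5058°
y = sin Δλ · cos φ₂ = 0.819620
x = cos φ₁ sin φ₂ − sin φ₁ cos φ₂ cos Δλ = 0.537730
θ = atan2(y, x) = 56.7322° → 56.7322° (mod 360°)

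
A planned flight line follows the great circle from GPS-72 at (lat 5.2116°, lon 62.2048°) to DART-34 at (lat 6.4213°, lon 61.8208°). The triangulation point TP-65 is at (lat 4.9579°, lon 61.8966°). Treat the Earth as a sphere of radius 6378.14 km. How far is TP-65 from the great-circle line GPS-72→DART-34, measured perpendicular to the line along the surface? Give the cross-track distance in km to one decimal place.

41.1 km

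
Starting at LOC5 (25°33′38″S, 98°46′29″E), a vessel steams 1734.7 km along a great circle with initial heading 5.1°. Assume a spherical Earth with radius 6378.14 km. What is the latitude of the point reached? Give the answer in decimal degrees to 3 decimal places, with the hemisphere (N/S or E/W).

10.033°S

LOC5: φ = -25.56056°, λ = +98.77472°
δ = d/R = 1734.7/6378.14 = 0.271976 rad
φ₂ = arcsin(sin φ₁ cos δ + cos φ₁ sin δ cos θ)
   = arcsin(-0.43146·0.96324 + 0.90213·0.26864·0.99604) = -10.03331°
λ₂ = λ₁ + atan2(sin θ sin δ cos φ₁, cos δ − sin φ₁ sin φ₂) = 100.16434°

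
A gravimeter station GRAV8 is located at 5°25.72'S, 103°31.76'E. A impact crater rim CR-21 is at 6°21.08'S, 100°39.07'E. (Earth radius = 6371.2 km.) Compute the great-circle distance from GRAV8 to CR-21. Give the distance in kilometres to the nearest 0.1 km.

GRAV8: φ = -5.42867°, λ = +103.52933°
CR-21: φ = -6.35133°, λ = +100.65117°
Δφ = -0.9227°,  Δλ = -2.8782°
a = sin²(Δφ/2) + cos φ₁ cos φ₂ sin²(Δλ/2) = 0.000689
c = 2·arcsin(√a) = 0.052499 rad = 3.0079°
d = R·c = 6371.2 × 0.052499 = 334.5 km

334.5 km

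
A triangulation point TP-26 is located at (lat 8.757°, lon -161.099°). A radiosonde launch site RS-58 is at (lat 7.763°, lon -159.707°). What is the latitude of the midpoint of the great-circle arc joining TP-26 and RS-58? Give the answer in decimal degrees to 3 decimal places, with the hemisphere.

8.261°N

Bx = cos φ₂ cos Δλ = 0.990543,  By = cos φ₂ sin Δλ = 0.024070
φₘ = atan2(sin φ₁ + sin φ₂, √((cos φ₁ + Bx)² + By²)) = 8.26060°
λₘ = λ₁ + atan2(By, cos φ₁ + Bx) = -160.40212°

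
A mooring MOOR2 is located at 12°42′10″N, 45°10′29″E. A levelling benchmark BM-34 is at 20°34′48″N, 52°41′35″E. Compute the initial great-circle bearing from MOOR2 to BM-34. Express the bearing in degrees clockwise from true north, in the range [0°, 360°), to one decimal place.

MOOR2: φ = +12.70278°, λ = +45.17472°
BM-34: φ = +20.58000°, λ = +52.69306°
Δλ = 7.5183°
y = sin Δλ · cos φ₂ = 0.122493
x = cos φ₁ sin φ₂ − sin φ₁ cos φ₂ cos Δλ = 0.138821
θ = atan2(y, x) = 41.4247° → 41.4247° (mod 360°)

41.4°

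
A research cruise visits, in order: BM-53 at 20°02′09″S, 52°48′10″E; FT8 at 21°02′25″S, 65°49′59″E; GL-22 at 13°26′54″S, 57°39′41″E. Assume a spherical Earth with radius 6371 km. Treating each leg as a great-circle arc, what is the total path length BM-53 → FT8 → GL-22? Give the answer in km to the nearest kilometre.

2571 km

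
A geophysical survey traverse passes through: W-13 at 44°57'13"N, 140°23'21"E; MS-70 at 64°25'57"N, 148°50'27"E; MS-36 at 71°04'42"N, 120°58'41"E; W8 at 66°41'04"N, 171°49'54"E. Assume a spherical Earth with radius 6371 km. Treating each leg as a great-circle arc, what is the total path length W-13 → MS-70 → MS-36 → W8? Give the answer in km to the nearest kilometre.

5624 km

W-13: φ = +44.95361°, λ = +140.38917°
MS-70: φ = +64.43250°, λ = +148.84083°
MS-36: φ = +71.07833°, λ = +120.97806°
W8: φ = +66.68444°, λ = +171.83167°
W-13→MS-70: c = 0.349781 rad, d = 2228.46 km
MS-70→MS-36: c = 0.214626 rad, d = 1367.38 km
MS-36→W8: c = 0.318392 rad, d = 2028.47 km
Total = 2228.46 + 1367.38 + 2028.47 = 5624.31 km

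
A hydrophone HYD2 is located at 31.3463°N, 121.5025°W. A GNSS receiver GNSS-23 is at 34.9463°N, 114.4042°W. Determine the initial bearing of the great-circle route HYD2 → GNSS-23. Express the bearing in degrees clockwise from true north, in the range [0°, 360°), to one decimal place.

56.9°

Δλ = 7.0983°
y = sin Δλ · cos φ₂ = 0.101291
x = cos φ₁ sin φ₂ − sin φ₁ cos φ₂ cos Δλ = 0.066059
θ = atan2(y, x) = 56.8888° → 56.8888° (mod 360°)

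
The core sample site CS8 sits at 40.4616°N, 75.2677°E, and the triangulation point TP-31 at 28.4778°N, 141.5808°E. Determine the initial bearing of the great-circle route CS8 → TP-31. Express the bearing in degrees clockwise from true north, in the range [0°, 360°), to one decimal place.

Δλ = 66.3131°
y = sin Δλ · cos φ₂ = 0.804950
x = cos φ₁ sin φ₂ − sin φ₁ cos φ₂ cos Δλ = 0.133624
θ = atan2(y, x) = 80.5747° → 80.5747° (mod 360°)

80.6°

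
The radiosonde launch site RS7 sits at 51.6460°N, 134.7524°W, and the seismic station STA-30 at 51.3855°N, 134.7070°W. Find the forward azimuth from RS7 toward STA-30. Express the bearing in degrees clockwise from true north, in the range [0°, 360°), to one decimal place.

173.8°

Δλ = 0.0454°
y = sin Δλ · cos φ₂ = 0.000495
x = cos φ₁ sin φ₂ − sin φ₁ cos φ₂ cos Δλ = -0.004546
θ = atan2(y, x) = 173.7924° → 173.7924° (mod 360°)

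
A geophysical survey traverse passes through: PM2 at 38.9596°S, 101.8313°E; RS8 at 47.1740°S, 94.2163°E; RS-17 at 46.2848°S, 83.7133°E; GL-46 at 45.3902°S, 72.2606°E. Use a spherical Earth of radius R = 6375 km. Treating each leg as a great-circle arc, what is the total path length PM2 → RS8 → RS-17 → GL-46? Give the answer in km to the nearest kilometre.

2802 km

PM2→RS8: c = 0.172966 rad, d = 1102.66 km
RS8→RS-17: c = 0.126507 rad, d = 806.48 km
RS-17→GL-46: c = 0.140009 rad, d = 892.55 km
Total = 1102.66 + 806.48 + 892.55 = 2801.69 km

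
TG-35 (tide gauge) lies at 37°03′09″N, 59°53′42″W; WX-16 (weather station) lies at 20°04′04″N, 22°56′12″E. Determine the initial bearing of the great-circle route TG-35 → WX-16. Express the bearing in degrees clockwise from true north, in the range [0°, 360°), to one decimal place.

77.7°

TG-35: φ = +37.05250°, λ = -59.89500°
WX-16: φ = +20.06778°, λ = +22.93667°
Δλ = 82.8317°
y = sin Δλ · cos φ₂ = 0.931946
x = cos φ₁ sin φ₂ − sin φ₁ cos φ₂ cos Δλ = 0.203224
θ = atan2(y, x) = 77.6984° → 77.6984° (mod 360°)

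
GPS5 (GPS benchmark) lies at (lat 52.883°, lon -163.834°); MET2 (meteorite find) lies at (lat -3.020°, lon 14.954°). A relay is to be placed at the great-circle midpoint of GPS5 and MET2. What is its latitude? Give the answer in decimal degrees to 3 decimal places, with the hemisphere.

Bx = cos φ₂ cos Δλ = -0.998388,  By = cos φ₂ sin Δλ = 0.021122
φₘ = atan2(sin φ₁ + sin φ₂, √((cos φ₁ + Bx)² + By²)) = 62.02803°
λₘ = λ₁ + atan2(By, cos φ₁ + Bx) = 13.10461°

62.028°N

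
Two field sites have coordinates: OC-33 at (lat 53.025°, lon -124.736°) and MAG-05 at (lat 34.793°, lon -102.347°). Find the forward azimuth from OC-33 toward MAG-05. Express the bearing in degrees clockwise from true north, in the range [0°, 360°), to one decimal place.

130.1°

Δλ = 22.3890°
y = sin Δλ · cos φ₂ = 0.312796
x = cos φ₁ sin φ₂ − sin φ₁ cos φ₂ cos Δλ = -0.263410
θ = atan2(y, x) = 130.1012° → 130.1012° (mod 360°)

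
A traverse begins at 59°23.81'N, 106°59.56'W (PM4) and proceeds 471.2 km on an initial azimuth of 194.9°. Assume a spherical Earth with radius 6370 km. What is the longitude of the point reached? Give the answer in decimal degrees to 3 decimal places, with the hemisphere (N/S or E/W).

PM4: φ = +59.39683°, λ = -106.99267°
δ = d/R = 471.2/6370 = 0.073972 rad
φ₂ = arcsin(sin φ₁ cos δ + cos φ₁ sin δ cos θ)
   = arcsin(0.86071·0.99727 + 0.50909·0.07390·-0.96638) = 55.28564°
λ₂ = λ₁ + atan2(sin θ sin δ cos φ₁, cos δ − sin φ₁ sin φ₂) = -108.90493°

108.905°W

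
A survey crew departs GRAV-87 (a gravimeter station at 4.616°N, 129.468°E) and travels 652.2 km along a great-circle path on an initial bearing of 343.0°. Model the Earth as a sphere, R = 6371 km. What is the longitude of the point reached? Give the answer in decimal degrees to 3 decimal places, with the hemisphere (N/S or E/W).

127.728°E

δ = d/R = 652.2/6371 = 0.102370 rad
φ₂ = arcsin(sin φ₁ cos δ + cos φ₁ sin δ cos θ)
   = arcsin(0.08048·0.99476 + 0.99676·0.10219·0.95630) = 10.22214°
λ₂ = λ₁ + atan2(sin θ sin δ cos φ₁, cos δ − sin φ₁ sin φ₂) = 127.72825°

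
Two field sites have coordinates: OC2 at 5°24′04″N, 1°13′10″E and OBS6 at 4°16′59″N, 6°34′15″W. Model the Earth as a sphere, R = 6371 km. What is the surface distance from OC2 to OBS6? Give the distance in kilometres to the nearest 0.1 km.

OC2: φ = +5.40111°, λ = +1.21944°
OBS6: φ = +4.28306°, λ = -6.57083°
Δφ = -1.1181°,  Δλ = -7.7903°
a = sin²(Δφ/2) + cos φ₁ cos φ₂ sin²(Δλ/2) = 0.004676
c = 2·arcsin(√a) = 0.136876 rad = 7.8424°
d = R·c = 6371 × 0.136876 = 872.0 km

872.0 km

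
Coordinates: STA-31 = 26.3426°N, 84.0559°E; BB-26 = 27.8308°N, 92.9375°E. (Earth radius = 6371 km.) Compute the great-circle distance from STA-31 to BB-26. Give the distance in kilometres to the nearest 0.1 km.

894.5 km

Δφ = 1.4882°,  Δλ = 8.8816°
a = sin²(Δφ/2) + cos φ₁ cos φ₂ sin²(Δλ/2) = 0.004920
c = 2·arcsin(√a) = 0.140399 rad = 8.0443°
d = R·c = 6371 × 0.140399 = 894.5 km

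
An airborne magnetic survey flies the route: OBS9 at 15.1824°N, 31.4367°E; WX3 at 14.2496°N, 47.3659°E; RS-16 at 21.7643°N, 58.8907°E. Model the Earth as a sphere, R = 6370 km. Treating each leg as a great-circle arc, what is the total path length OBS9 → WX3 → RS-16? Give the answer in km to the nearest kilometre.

3192 km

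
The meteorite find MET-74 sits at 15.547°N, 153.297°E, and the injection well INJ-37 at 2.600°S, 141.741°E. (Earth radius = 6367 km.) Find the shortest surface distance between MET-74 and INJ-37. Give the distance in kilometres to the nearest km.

2383 km

Δφ = -18.1470°,  Δλ = -11.5560°
a = sin²(Δφ/2) + cos φ₁ cos φ₂ sin²(Δλ/2) = 0.034624
c = 2·arcsin(√a) = 0.374333 rad = 21.4477°
d = R·c = 6367 × 0.374333 = 2383.4 km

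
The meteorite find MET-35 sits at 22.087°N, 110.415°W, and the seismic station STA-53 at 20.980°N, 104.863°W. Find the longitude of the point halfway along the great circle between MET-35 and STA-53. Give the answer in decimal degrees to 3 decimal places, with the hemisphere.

Bx = cos φ₂ cos Δλ = 0.929325,  By = cos φ₂ sin Δλ = 0.090335
φₘ = atan2(sin φ₁ + sin φ₂, √((cos φ₁ + Bx)² + By²)) = 21.55648°
λₘ = λ₁ + atan2(By, cos φ₁ + Bx) = -107.62841°

107.628°W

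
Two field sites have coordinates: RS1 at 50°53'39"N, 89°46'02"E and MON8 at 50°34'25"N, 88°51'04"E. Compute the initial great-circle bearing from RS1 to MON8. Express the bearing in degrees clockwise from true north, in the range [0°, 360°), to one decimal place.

RS1: φ = +50.89417°, λ = +89.76722°
MON8: φ = +50.57361°, λ = +88.85111°
Δλ = -0.9161°
y = sin Δλ · cos φ₂ = -0.010154
x = cos φ₁ sin φ₂ − sin φ₁ cos φ₂ cos Δλ = -0.005532
θ = atan2(y, x) = -118.5807° → 241.4193° (mod 360°)

241.4°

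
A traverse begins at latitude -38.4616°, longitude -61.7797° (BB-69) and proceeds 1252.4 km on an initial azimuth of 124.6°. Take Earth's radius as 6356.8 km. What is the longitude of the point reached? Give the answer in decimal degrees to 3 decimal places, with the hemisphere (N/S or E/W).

δ = d/R = 1252.4/6356.8 = 0.197017 rad
φ₂ = arcsin(sin φ₁ cos δ + cos φ₁ sin δ cos θ)
   = arcsin(-0.62199·0.98065 + 0.78303·0.19575·-0.56784) = -44.18623°
λ₂ = λ₁ + atan2(sin θ sin δ cos φ₁, cos δ − sin φ₁ sin φ₂) = -48.79466°

48.795°W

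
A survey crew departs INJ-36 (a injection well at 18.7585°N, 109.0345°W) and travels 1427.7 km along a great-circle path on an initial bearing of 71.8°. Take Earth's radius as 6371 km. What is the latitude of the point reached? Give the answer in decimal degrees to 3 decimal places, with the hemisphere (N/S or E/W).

δ = d/R = 1427.7/6371 = 0.224094 rad
φ₂ = arcsin(sin φ₁ cos δ + cos φ₁ sin δ cos θ)
   = arcsin(0.32158·0.97500 + 0.94688·0.22222·0.31233) = 22.28787°
λ₂ = λ₁ + atan2(sin θ sin δ cos φ₁, cos δ − sin φ₁ sin φ₂) = -95.84630°

22.288°N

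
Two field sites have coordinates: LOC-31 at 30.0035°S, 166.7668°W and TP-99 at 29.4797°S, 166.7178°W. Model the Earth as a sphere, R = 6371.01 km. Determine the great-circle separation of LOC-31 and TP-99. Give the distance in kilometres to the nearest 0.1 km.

58.4 km

Δφ = 0.5238°,  Δλ = 0.0490°
a = sin²(Δφ/2) + cos φ₁ cos φ₂ sin²(Δλ/2) = 0.000021
c = 2·arcsin(√a) = 0.009172 rad = 0.5255°
d = R·c = 6371.01 × 0.009172 = 58.4 km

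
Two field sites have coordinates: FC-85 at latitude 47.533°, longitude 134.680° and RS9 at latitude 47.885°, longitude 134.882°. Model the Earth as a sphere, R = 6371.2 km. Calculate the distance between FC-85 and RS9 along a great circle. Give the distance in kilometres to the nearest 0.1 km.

Δφ = 0.3520°,  Δλ = 0.2020°
a = sin²(Δφ/2) + cos φ₁ cos φ₂ sin²(Δλ/2) = 0.000011
c = 2·arcsin(√a) = 0.006586 rad = 0.3773°
d = R·c = 6371.2 × 0.006586 = 42.0 km

42.0 km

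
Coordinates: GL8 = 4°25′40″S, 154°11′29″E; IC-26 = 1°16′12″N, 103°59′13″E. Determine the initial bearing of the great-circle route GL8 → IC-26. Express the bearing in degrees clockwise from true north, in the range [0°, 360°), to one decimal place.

275.3°

GL8: φ = -4.42778°, λ = +154.19139°
IC-26: φ = +1.27000°, λ = +103.98694°
Δλ = -50.2044°
y = sin Δλ · cos φ₂ = -0.768144
x = cos φ₁ sin φ₂ − sin φ₁ cos φ₂ cos Δλ = 0.071499
θ = atan2(y, x) = -84.6822° → 275.3178° (mod 360°)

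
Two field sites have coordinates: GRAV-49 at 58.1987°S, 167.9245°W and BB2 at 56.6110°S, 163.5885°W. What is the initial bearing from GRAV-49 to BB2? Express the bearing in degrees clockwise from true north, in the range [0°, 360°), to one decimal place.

Δλ = 4.3360°
y = sin Δλ · cos φ₂ = 0.041607
x = cos φ₁ sin φ₂ − sin φ₁ cos φ₂ cos Δλ = 0.026368
θ = atan2(y, x) = 57.6356° → 57.6356° (mod 360°)

57.6°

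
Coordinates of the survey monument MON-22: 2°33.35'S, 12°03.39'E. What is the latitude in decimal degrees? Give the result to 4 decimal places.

2.5558°S

2° + 33.35′/60 = 2 + 0.55583 = 2.5558°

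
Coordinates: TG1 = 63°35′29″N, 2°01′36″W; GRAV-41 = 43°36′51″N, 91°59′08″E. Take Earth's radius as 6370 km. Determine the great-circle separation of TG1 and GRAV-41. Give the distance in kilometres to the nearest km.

5944 km

TG1: φ = +63.59139°, λ = -2.02667°
GRAV-41: φ = +43.61417°, λ = +91.98556°
Δφ = -19.9772°,  Δλ = 94.0122°
a = sin²(Δφ/2) + cos φ₁ cos φ₂ sin²(Δλ/2) = 0.202358
c = 2·arcsin(√a) = 0.933178 rad = 53.4672°
d = R·c = 6370 × 0.933178 = 5944.3 km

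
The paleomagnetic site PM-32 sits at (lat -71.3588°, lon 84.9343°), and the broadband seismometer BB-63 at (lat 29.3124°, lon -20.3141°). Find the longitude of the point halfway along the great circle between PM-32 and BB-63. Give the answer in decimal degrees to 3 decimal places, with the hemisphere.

Bx = cos φ₂ cos Δλ = -0.229330,  By = cos φ₂ sin Δλ = -0.841266
φₘ = atan2(sin φ₁ + sin φ₂, √((cos φ₁ + Bx)² + By²)) = -28.42533°
λₘ = λ₁ + atan2(By, cos φ₁ + Bx) = 1.06159°

1.062°E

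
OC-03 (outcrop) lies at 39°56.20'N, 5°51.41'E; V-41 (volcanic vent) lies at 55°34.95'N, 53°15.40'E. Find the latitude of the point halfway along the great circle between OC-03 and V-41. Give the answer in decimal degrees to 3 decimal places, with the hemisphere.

50.196°N

OC-03: φ = +39.93667°, λ = +5.85683°
V-41: φ = +55.58250°, λ = +53.25667°
Bx = cos φ₂ cos Δλ = 0.382584,  By = cos φ₂ sin Δλ = 0.416055
φₘ = atan2(sin φ₁ + sin φ₂, √((cos φ₁ + Bx)² + By²)) = 50.19615°
λₘ = λ₁ + atan2(By, cos φ₁ + Bx) = 25.75684°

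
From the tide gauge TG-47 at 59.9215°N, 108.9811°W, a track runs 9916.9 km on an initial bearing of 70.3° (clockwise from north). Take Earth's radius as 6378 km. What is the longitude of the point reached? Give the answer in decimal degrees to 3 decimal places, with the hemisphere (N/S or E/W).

2.211°W

δ = d/R = 9916.9/6378 = 1.554860 rad
φ₂ = arcsin(sin φ₁ cos δ + cos φ₁ sin δ cos θ)
   = arcsin(0.86534·0.01594 + 0.50119·0.99987·0.33710) = 10.52796°
λ₂ = λ₁ + atan2(sin θ sin δ cos φ₁, cos δ − sin φ₁ sin φ₂) = -2.21080°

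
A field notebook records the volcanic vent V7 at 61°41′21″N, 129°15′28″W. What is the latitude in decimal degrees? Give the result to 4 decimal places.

61° + 41′/60 + 21″/3600 = 61 + 0.68333 + 0.00583 = 61.6892°

61.6892°N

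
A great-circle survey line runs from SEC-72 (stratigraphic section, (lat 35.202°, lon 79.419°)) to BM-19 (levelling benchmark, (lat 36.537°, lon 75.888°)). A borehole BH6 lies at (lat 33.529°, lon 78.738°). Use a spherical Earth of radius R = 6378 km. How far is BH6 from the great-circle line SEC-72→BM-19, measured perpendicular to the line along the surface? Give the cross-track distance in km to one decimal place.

δ₁₃ = central angle SEC-72→BH6 = 0.030803 rad  (haversine)
θ₁₃ = bearing SEC-72→BH6 = 198.766°,  θ₁₂ = bearing SEC-72→BM-19 = 296.039°
dₓₜ = R·arcsin(sin δ₁₃ · sin(θ₁₃ − θ₁₂)) = 6378·arcsin(0.03080·sin(-97.274°)) = -194.882 km
|dₓₜ| = 194.882 km

194.9 km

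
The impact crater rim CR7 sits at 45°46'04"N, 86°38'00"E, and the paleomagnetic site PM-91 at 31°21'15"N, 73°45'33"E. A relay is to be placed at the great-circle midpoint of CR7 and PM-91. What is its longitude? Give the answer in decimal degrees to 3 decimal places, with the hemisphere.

CR7: φ = +45.76778°, λ = +86.63333°
PM-91: φ = +31.35417°, λ = +73.75917°
Bx = cos φ₂ cos Δλ = 0.832500,  By = cos φ₂ sin Δλ = -0.190273
φₘ = atan2(sin φ₁ + sin φ₂, √((cos φ₁ + Bx)² + By²)) = 38.73591°
λₘ = λ₁ + atan2(By, cos φ₁ + Bx) = 79.54466°

79.545°E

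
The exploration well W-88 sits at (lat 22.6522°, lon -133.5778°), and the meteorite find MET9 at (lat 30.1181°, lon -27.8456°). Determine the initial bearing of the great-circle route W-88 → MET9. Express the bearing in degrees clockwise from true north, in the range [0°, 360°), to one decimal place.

56.4°

Δλ = 105.7322°
y = sin Δλ · cos φ₂ = 0.832590
x = cos φ₁ sin φ₂ − sin φ₁ cos φ₂ cos Δλ = 0.553404
θ = atan2(y, x) = 56.3889° → 56.3889° (mod 360°)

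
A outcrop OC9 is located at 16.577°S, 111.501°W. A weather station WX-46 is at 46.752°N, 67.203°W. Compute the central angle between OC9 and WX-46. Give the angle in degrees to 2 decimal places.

74.80°

Δφ = 63.3290°,  Δλ = 44.2980°
a = sin²(Δφ/2) + cos φ₁ cos φ₂ sin²(Δλ/2) = 0.368908
c = 2·arcsin(√a) = 1.305512 rad = 74.8003°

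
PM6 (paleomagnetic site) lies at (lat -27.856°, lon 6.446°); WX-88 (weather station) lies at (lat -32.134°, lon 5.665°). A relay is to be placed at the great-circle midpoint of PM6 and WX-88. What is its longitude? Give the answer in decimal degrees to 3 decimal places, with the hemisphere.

Bx = cos φ₂ cos Δλ = 0.846728,  By = cos φ₂ sin Δλ = -0.011542
φₘ = atan2(sin φ₁ + sin φ₂, √((cos φ₁ + Bx)² + By²)) = -29.99558°
λₘ = λ₁ + atan2(By, cos φ₁ + Bx) = 6.06392°

6.064°E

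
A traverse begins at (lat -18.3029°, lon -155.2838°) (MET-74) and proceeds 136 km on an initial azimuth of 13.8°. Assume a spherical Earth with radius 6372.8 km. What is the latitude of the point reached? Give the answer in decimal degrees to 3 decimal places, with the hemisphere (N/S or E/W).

δ = d/R = 136/6372.8 = 0.021341 rad
φ₂ = arcsin(sin φ₁ cos δ + cos φ₁ sin δ cos θ)
   = arcsin(-0.31404·0.99977 + 0.94941·0.02134·0.97113) = -17.11522°
λ₂ = λ₁ + atan2(sin θ sin δ cos φ₁, cos δ − sin φ₁ sin φ₂) = -154.97864°

17.115°S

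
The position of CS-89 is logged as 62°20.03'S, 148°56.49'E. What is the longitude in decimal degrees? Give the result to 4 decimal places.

148.9415°E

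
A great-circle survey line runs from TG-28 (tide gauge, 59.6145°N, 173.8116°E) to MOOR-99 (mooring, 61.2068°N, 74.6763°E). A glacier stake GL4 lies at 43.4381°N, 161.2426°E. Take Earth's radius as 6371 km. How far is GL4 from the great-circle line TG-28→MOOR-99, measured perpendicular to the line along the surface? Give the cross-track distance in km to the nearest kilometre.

1910 km

δ₁₃ = central angle TG-28→GL4 = 0.312375 rad  (haversine)
θ₁₃ = bearing TG-28→GL4 = 210.942°,  θ₁₂ = bearing TG-28→MOOR-99 = 316.960°
dₓₜ = R·arcsin(sin δ₁₃ · sin(θ₁₃ − θ₁₂)) = 6371·arcsin(0.30732·sin(-106.018°)) = -1910.413 km
|dₓₜ| = 1910.413 km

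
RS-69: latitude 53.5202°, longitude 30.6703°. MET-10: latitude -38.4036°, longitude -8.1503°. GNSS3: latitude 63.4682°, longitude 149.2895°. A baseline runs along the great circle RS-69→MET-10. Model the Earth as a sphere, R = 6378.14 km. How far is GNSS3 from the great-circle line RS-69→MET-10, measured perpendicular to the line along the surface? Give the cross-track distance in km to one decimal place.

δ₁₃ = central angle RS-69→GNSS3 = 0.937035 rad  (haversine)
θ₁₃ = bearing RS-69→GNSS3 = 29.118°,  θ₁₂ = bearing RS-69→MET-10 = 209.729°
dₓₜ = R·arcsin(sin δ₁₃ · sin(θ₁₃ − θ₁₂)) = 6378.14·arcsin(0.80581·sin(-180.611°)) = 54.785 km
|dₓₜ| = 54.785 km

54.8 km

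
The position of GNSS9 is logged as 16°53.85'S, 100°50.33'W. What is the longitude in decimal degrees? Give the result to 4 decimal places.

100° + 50.33′/60 = 100 + 0.83883 = 100.8388°

100.8388°W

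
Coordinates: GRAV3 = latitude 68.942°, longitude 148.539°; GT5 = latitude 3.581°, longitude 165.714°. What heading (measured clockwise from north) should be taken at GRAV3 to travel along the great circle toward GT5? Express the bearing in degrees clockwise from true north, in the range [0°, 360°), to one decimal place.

Δλ = 17.1750°
y = sin Δλ · cos φ₂ = 0.294715
x = cos φ₁ sin φ₂ − sin φ₁ cos φ₂ cos Δλ = -0.867419
θ = atan2(y, x) = 161.2343° → 161.2343° (mod 360°)

161.2°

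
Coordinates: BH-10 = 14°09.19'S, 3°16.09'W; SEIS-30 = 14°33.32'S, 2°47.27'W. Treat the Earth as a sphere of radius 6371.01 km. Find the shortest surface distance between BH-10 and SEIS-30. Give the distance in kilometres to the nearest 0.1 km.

BH-10: φ = -14.15317°, λ = -3.26817°
SEIS-30: φ = -14.55533°, λ = -2.78783°
Δφ = -0.4022°,  Δλ = 0.4803°
a = sin²(Δφ/2) + cos φ₁ cos φ₂ sin²(Δλ/2) = 0.000029
c = 2·arcsin(√a) = 0.010735 rad = 0.6150°
d = R·c = 6371.01 × 0.010735 = 68.4 km

68.4 km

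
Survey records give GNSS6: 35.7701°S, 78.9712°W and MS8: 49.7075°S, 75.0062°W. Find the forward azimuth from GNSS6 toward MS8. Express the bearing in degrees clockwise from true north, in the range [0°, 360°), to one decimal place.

Δλ = 3.9650°
y = sin Δλ · cos φ₂ = 0.044717
x = cos φ₁ sin φ₂ − sin φ₁ cos φ₂ cos Δλ = -0.241766
θ = atan2(y, x) = 169.5211° → 169.5211° (mod 360°)

169.5°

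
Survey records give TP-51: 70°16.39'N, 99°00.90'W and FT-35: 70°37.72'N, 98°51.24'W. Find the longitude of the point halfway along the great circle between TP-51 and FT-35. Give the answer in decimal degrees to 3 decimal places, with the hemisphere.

TP-51: φ = +70.27317°, λ = -99.01500°
FT-35: φ = +70.62867°, λ = -98.85400°
Bx = cos φ₂ cos Δλ = 0.331688,  By = cos φ₂ sin Δλ = 0.000932
φₘ = atan2(sin φ₁ + sin φ₂, √((cos φ₁ + Bx)² + By²)) = 70.45093°
λₘ = λ₁ + atan2(By, cos φ₁ + Bx) = -98.93520°

98.935°W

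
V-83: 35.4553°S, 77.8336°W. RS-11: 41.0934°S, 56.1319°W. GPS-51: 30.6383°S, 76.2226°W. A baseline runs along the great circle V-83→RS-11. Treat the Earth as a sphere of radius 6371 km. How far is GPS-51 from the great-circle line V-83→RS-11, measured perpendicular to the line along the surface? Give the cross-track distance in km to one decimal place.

δ₁₃ = central angle V-83→GPS-51 = 0.087309 rad  (haversine)
θ₁₃ = bearing V-83→GPS-51 = 16.105°,  θ₁₂ = bearing V-83→RS-11 = 114.878°
dₓₜ = R·arcsin(sin δ₁₃ · sin(θ₁₃ − θ₁₂)) = 6371·arcsin(0.08720·sin(-98.773°)) = -549.723 km
|dₓₜ| = 549.723 km

549.7 km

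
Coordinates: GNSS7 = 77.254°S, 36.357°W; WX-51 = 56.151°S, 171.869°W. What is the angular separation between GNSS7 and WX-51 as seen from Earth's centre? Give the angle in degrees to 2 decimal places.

Δφ = 21.1030°,  Δλ = -135.5120°
a = sin²(Δφ/2) + cos φ₁ cos φ₂ sin²(Δλ/2) = 0.138814
c = 2·arcsin(√a) = 0.763570 rad = 43.7493°

43.75°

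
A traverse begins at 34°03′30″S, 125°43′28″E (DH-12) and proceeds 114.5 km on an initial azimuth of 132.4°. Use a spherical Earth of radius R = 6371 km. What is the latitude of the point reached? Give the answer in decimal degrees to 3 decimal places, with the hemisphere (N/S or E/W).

DH-12: φ = -34.05833°, λ = +125.72444°
δ = d/R = 114.5/6371 = 0.017972 rad
φ₂ = arcsin(sin φ₁ cos δ + cos φ₁ sin δ cos θ)
   = arcsin(-0.56004·0.99984 + 0.82847·0.01797·-0.67430) = -34.74922°
λ₂ = λ₁ + atan2(sin θ sin δ cos φ₁, cos δ − sin φ₁ sin φ₂) = 126.64989°

34.749°S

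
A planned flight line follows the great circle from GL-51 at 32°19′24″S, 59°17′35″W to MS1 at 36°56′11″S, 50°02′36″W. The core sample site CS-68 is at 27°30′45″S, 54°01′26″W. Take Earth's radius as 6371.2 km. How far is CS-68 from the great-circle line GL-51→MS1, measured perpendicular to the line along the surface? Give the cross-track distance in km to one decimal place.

723.6 km

GL-51: φ = -32.32333°, λ = -59.29306°
MS1: φ = -36.93639°, λ = -50.04333°
CS-68: φ = -27.51250°, λ = -54.02389°
δ₁₃ = central angle GL-51→CS-68 = 0.115737 rad  (haversine)
θ₁₃ = bearing GL-51→CS-68 = 44.855°,  θ₁₂ = bearing GL-51→MS1 = 123.792°
dₓₜ = R·arcsin(sin δ₁₃ · sin(θ₁₃ − θ₁₂)) = 6371.2·arcsin(0.11548·sin(-78.937°)) = -723.622 km
|dₓₜ| = 723.622 km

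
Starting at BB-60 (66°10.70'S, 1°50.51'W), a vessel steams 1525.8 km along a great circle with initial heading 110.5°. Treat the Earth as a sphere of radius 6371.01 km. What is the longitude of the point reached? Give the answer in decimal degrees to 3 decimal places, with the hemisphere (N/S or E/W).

33.239°E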